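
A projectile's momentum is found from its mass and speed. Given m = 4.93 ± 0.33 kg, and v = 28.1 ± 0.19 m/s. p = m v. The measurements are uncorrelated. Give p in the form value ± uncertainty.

Since p is a product/quotient, work with relative uncertainties:
  (1·δm/m)² = (1×0.0669)² = 0.00448;  (1·δv/v)² = (1×0.00676)² = 4.57e-05
δp/p = √(0.00453) = 0.0673
p = 139 kg·m/s, so δp = 0.0673 × 139 = 9.32 kg·m/s.

139 ± 9.32 kg·m/s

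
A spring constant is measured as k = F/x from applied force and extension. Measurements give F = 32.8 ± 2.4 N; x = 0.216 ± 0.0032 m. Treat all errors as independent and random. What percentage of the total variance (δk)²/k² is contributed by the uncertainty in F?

(δk/k)² = (1·δF/F)² + (-1·δx/x)²
  F term: (1×0.0732)² = 0.00535
  x term: (-1×0.0148)² = 0.000219
Total = 0.00557. Share from F = 0.00535/0.00557 = 0.961.

96.1%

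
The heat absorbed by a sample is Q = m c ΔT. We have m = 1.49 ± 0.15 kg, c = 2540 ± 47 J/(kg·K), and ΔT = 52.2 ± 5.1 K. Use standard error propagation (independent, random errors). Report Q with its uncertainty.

Since Q is a product/quotient, work with relative uncertainties:
  (1·δm/m)² = (1×0.101)² = 0.0101;  (1·δc/c)² = (1×0.0185)² = 0.000342;  (1·δΔT/ΔT)² = (1×0.0977)² = 0.00955
δQ/Q = √(0.0200) = 0.142
Q = 1.98e+05 J, so δQ = 0.142 × 1.98e+05 = 28000 J.

(1.98 ± 0.280) × 10^5 J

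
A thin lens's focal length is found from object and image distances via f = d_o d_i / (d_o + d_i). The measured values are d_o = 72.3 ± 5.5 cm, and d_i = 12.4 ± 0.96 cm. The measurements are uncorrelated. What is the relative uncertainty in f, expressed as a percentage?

∂f/∂d_o = (d_i/(d_o+d_i))² = 0.0214;  ∂f/∂d_i = (d_o/(d_o+d_i))² = 0.729
δf = √((∂f/∂d_o · δd_o)² + (∂f/∂d_i · δd_i)²) = √(0.0139 + 0.489) = 0.709 cm
f = 10.6 cm, so δf/f = 0.709/10.6 = 0.0670.

6.70%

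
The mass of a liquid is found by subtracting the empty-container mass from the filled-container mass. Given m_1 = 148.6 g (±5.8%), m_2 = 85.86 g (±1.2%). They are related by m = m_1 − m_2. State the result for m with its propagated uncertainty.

62.74 ± 8.68 g

m is a linear combination, so absolute uncertainties add in quadrature:
  (δm_1)² = 74.3;  (δm_2)² = 1.06
δm = √(75.3) = 8.68 g
m = 62.74 g.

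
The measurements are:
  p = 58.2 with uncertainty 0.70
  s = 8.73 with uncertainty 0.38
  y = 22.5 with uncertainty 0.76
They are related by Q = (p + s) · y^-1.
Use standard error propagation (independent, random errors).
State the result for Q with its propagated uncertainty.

Let u = p + s = 66.9. δu = √(δp² + δs²) = √(0.490 + 0.144) = 0.796, so δu/u = 0.0119.
Q is then a monomial in u, y:
δQ/Q = √((δu/u)² + (-1·δy/y)²) = √(0.000142 + 0.00114) = 0.0358
Q = 2.97, so δQ = 0.0358 × 2.97 = 0.107.

2.97 ± 0.107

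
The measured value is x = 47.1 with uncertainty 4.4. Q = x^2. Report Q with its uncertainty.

2220 ± 414

Since Q is a product/quotient, work with relative uncertainties:
  (2·δx/x)² = (2×0.0934)² = 0.0349
δQ/Q = √(0.0349) = 0.187
Q = 2220, so δQ = 0.187 × 2220 = 414.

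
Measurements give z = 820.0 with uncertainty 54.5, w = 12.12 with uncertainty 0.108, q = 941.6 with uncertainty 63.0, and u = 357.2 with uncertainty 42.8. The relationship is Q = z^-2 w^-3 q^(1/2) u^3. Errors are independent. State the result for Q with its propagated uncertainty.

Since Q is a product/quotient, work with relative uncertainties:
  (-2·δz/z)² = (-2×0.0665)² = 0.0177;  (-3·δw/w)² = (-3×0.00891)² = 0.000715;  (½·δq/q)² = (0.5×0.0669)² = 0.00112;  (3·δu/u)² = (3×0.120)² = 0.129
δQ/Q = √(0.149) = 0.386
Q = 1.168, so δQ = 0.386 × 1.168 = 0.451.

1.168 ± 0.451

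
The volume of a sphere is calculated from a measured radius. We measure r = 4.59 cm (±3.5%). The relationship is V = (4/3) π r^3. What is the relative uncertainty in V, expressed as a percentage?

Products/powers → add relative errors in quadrature, weighted by exponent:
  (3·δr/r)² = (3×0.0350)² = 0.0110
δV/V = √(0.0110) = 0.105

10.5%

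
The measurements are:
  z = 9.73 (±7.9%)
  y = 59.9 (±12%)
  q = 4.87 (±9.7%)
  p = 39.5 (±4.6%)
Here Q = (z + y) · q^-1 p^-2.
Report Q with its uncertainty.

Let u = z + y = 69.6. δu = √(δz² + δy²) = √(0.591 + 51.7) = 7.23, so δu/u = 0.104.
Q is then a monomial in u, q, p:
δQ/Q = √((δu/u)² + (-1·δq/q)² + (-2·δp/p)²) = √(0.0108 + 0.00941 + 0.00846) = 0.169
Q = 0.00916, so δQ = 0.169 × 0.00916 = 0.00155.

0.00916 ± 0.00155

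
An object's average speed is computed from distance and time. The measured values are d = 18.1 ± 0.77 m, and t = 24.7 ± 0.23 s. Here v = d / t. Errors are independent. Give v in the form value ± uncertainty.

0.733 ± 0.0319 m/s

Each factor contributes (exponent × relative error)² to (δv/v)²:
  (1·δd/d)² = (1×0.0425)² = 0.00181;  (-1·δt/t)² = (-1×0.00931)² = 8.67e-05
δv/v = √(0.00190) = 0.0435
v = 0.733 m/s, so δv = 0.0435 × 0.733 = 0.0319 m/s.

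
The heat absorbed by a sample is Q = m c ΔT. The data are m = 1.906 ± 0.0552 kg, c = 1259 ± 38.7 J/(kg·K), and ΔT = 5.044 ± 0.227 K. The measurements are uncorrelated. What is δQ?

747 J

Products/powers → add relative errors in quadrature, weighted by exponent:
  (1·δm/m)² = (1×0.0290)² = 0.000839;  (1·δc/c)² = (1×0.0307)² = 0.000945;  (1·δΔT/ΔT)² = (1×0.0450)² = 0.00203
δQ/Q = √(0.00381) = 0.0617
Q = 12100 J, so δQ = 0.0617 × 12100 = 747 J.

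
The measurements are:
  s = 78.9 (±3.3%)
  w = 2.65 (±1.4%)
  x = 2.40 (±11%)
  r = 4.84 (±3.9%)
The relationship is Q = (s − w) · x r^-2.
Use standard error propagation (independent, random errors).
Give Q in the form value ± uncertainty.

Let u = s − w = 76.2. δu = √(δs² + δw²) = √(6.78 + 0.00138) = 2.60, so δu/u = 0.0342.
Q is then a monomial in u, x, r:
δQ/Q = √((δu/u)² + (1·δx/x)² + (-2·δr/r)²) = √(0.00117 + 0.0121 + 0.00608) = 0.139
Q = 7.81, so δQ = 0.139 × 7.81 = 1.09.

7.81 ± 1.09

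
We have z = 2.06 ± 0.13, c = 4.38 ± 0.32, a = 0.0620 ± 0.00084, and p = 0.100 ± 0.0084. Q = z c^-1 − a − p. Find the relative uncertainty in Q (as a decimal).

0.150

Let w = z·c^-1 = 0.470. δw/w = √((1·δz/z)² + (-1·δc/c)²) = √(0.00398 + 0.00534) = 0.0965, so δw = 0.0454.
Q = w − a − p: δQ = √(δw² + δa² + δp²) = √(0.00206 + 7.06e-07 + 7.06e-05) = 0.0462
Q = 0.308, so δQ/Q = 0.0462/0.308 = 0.150.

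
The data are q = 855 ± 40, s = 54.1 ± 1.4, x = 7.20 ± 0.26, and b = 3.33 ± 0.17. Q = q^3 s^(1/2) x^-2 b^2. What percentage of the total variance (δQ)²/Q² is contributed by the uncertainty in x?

(δQ/Q)² = (3·δq/q)² + (½·δs/s)² + (-2·δx/x)² + (2·δb/b)²
  q term: (3×0.0468)² = 0.0197
  s term: (0.5×0.0259)² = 0.000167
  x term: (-2×0.0361)² = 0.00522
  b term: (2×0.0511)² = 0.0104
Total = 0.0355. Share from x = 0.00522/0.0355 = 0.147.

14.7%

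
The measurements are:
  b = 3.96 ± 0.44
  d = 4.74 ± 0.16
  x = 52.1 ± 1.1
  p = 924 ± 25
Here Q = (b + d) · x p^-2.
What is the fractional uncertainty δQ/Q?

Let u = b + d = 8.70. δu = √(δb² + δd²) = √(0.194 + 0.0256) = 0.468, so δu/u = 0.0538.
Q is then a monomial in u, x, p:
δQ/Q = √((δu/u)² + (1·δx/x)² + (-2·δp/p)²) = √(0.00290 + 0.000446 + 0.00293) = 0.0792

0.0792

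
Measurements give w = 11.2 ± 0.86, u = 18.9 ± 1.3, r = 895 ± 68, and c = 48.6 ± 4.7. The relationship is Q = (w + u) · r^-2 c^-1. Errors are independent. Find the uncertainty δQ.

1.45e-07

Let h = w + u = 30.1. δh = √(δw² + δu²) = √(0.740 + 1.69) = 1.56, so δh/h = 0.0518.
Q is then a monomial in h, r, c:
δQ/Q = √((δh/h)² + (-2·δr/r)² + (-1·δc/c)²) = √(0.00268 + 0.0231 + 0.00935) = 0.187
Q = 7.73e-07, so δQ = 0.187 × 7.73e-07 = 1.45e-07.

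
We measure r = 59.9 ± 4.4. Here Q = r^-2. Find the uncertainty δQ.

Since Q is a product/quotient, work with relative uncertainties:
  (-2·δr/r)² = (-2×0.0735)² = 0.0216
δQ/Q = √(0.0216) = 0.147
Q = 0.000279, so δQ = 0.147 × 0.000279 = 4.09e-05.

4.09e-05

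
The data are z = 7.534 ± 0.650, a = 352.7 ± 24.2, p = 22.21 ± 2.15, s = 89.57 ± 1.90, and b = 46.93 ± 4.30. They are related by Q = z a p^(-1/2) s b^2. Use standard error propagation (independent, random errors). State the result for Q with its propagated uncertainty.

Each factor contributes (exponent × relative error)² to (δQ/Q)²:
  (1·δz/z)² = (1×0.0863)² = 0.00744;  (1·δa/a)² = (1×0.0686)² = 0.00471;  (−½·δp/p)² = (-0.5×0.0968)² = 0.00234;  (1·δs/s)² = (1×0.0212)² = 0.000450;  (2·δb/b)² = (2×0.0916)² = 0.0336
δQ/Q = √(0.0485) = 0.220
Q = 1.112e+08, so δQ = 0.220 × 1.112e+08 = 2.45e+07.

(1.112 ± 0.245) × 10^8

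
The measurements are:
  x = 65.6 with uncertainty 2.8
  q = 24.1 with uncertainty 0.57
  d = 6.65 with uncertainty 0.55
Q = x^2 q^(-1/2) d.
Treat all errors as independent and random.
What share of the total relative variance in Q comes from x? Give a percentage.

51.1%

(δQ/Q)² = (2·δx/x)² + (−½·δq/q)² + (1·δd/d)²
  x term: (2×0.0427)² = 0.00729
  q term: (-0.5×0.0237)² = 0.000140
  d term: (1×0.0827)² = 0.00684
Total = 0.0143. Share from x = 0.00729/0.0143 = 0.511.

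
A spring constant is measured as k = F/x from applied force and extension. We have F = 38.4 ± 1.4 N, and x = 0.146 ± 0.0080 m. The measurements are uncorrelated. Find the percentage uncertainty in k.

Relative error in a monomial: (δk/k)² = Σ (nᵢ · δxᵢ/xᵢ)².
  (1·δF/F)² = (1×0.0365)² = 0.00133;  (-1·δx/x)² = (-1×0.0548)² = 0.00300
δk/k = √(0.00433) = 0.0658

6.58%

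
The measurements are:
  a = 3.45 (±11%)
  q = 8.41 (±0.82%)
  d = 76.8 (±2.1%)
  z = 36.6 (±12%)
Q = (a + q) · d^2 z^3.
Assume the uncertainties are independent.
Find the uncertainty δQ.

Let u = a + q = 11.9. δu = √(δa² + δq²) = √(0.144 + 0.00476) = 0.386, so δu/u = 0.0325.
Q is then a monomial in u, d, z:
δQ/Q = √((δu/u)² + (2·δd/d)² + (3·δz/z)²) = √(0.00106 + 0.00176 + 0.130) = 0.364
Q = 3.43e+09, so δQ = 0.364 × 3.43e+09 = 1.25e+09.

1.25e+09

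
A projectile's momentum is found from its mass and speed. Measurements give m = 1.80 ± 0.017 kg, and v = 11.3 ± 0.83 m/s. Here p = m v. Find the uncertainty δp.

1.51 kg·m/s

For a monomial p ∝ m, v, fractional errors add in quadrature:
  (1·δm/m)² = (1×0.00944)² = 8.92e-05;  (1·δv/v)² = (1×0.0735)² = 0.00540
δp/p = √(0.00548) = 0.0741
p = 20.3 kg·m/s, so δp = 0.0741 × 20.3 = 1.51 kg·m/s.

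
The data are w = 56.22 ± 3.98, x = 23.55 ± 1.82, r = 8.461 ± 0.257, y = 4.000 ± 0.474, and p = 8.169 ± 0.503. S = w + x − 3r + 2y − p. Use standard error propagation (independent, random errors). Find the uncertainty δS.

4.57

Absolute uncertainties add in quadrature for a linear combination:
  (δw)² = 15.8;  (δx)² = 3.31;  (3·δr)² = 0.594;  (2·δy)² = 0.899;  (δp)² = 0.253
δS = √(20.9) = 4.57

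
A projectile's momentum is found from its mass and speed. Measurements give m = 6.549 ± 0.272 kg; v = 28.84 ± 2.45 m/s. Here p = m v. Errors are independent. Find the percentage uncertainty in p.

Each factor contributes (exponent × relative error)² to (δp/p)²:
  (1·δm/m)² = (1×0.0415)² = 0.00172;  (1·δv/v)² = (1×0.0850)² = 0.00722
δp/p = √(0.00894) = 0.0946

9.46%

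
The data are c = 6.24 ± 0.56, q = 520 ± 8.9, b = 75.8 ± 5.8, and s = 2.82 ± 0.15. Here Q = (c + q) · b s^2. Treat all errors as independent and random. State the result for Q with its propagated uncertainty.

(3.17 ± 0.419) × 10^5

Let u = c + q = 526. δu = √(δc² + δq²) = √(0.314 + 79.2) = 8.92, so δu/u = 0.0169.
Q is then a monomial in u, b, s:
δQ/Q = √((δu/u)² + (1·δb/b)² + (2·δs/s)²) = √(0.000287 + 0.00585 + 0.0113) = 0.132
Q = 3.17e+05, so δQ = 0.132 × 3.17e+05 = 41900.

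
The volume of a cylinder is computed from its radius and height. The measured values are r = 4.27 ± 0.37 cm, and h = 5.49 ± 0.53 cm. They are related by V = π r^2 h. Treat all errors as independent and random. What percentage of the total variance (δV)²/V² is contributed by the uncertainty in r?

(δV/V)² = (2·δr/r)² + (1·δh/h)²
  r term: (2×0.0867)² = 0.0300
  h term: (1×0.0965)² = 0.00932
Total = 0.0394. Share from r = 0.0300/0.0394 = 0.763.

76.3%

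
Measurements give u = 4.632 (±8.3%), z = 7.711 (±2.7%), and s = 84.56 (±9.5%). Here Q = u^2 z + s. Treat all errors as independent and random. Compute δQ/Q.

0.116

Let p = u^2·z = 165.4. δp/p = √((2·δu/u)² + (1·δz/z)²) = √(0.0276 + 0.000729) = 0.168, so δp = 27.8.
Q = p + s: δQ = √(δp² + δs²) = √(774 + 64.5) = 29.0
Q = 250.0, so δQ/Q = 29.0/250.0 = 0.116.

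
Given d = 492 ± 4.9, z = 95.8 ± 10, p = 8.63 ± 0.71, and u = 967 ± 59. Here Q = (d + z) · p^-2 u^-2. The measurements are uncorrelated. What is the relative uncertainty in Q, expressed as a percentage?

20.6%

Let w = d + z = 588. δw = √(δd² + δz²) = √(24.0 + 100) = 11.1, so δw/w = 0.0189.
Q is then a monomial in w, p, u:
δQ/Q = √((δw/w)² + (-2·δp/p)² + (-2·δu/u)²) = √(0.000359 + 0.0271 + 0.0149) = 0.206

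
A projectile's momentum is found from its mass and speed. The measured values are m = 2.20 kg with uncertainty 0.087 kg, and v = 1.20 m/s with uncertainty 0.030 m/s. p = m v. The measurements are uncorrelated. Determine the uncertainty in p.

Since p is a product/quotient, work with relative uncertainties:
  (1·δm/m)² = (1×0.0395)² = 0.00156;  (1·δv/v)² = (1×0.0250)² = 0.000625
δp/p = √(0.00219) = 0.0468
p = 2.64 kg·m/s, so δp = 0.0468 × 2.64 = 0.124 kg·m/s.

0.124 kg·m/s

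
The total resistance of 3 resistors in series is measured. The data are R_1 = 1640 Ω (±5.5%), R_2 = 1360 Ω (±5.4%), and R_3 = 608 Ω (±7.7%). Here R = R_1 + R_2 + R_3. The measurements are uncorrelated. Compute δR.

125 Ω

R is a linear combination, so absolute uncertainties add in quadrature:
  (δR_1)² = 8140;  (δR_2)² = 5390;  (δR_3)² = 2190
δR = √(15700) = 125 Ω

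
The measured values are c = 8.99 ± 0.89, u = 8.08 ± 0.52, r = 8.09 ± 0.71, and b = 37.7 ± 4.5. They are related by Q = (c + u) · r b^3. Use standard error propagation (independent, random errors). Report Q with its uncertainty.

Let w = c + u = 17.1. δw = √(δc² + δu²) = √(0.792 + 0.270) = 1.03, so δw/w = 0.0604.
Q is then a monomial in w, r, b:
δQ/Q = √((δw/w)² + (1·δr/r)² + (3·δb/b)²) = √(0.00365 + 0.00770 + 0.128) = 0.374
Q = 7.4e+06, so δQ = 0.374 × 7.4e+06 = 2.76e+06.

(7.40 ± 2.76) × 10^6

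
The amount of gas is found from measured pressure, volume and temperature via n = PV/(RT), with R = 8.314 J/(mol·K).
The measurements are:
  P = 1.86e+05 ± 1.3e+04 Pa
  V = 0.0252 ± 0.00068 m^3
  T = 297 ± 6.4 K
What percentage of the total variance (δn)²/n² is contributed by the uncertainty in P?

80.4%

(δn/n)² = (1·δP/P)² + (1·δV/V)² + (-1·δT/T)²
  P term: (1×0.0699)² = 0.00488
  V term: (1×0.0270)² = 0.000728
  T term: (-1×0.0215)² = 0.000464
Total = 0.00608. Share from P = 0.00488/0.00608 = 0.804.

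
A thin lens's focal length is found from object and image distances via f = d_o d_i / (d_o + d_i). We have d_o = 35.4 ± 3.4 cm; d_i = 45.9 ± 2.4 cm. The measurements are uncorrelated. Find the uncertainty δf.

∂f/∂d_o = (d_i/(d_o+d_i))² = 0.319;  ∂f/∂d_i = (d_o/(d_o+d_i))² = 0.190
δf = √((∂f/∂d_o · δd_o)² + (∂f/∂d_i · δd_i)²) = √(1.17 + 0.207) = 1.18 cm

1.18 cm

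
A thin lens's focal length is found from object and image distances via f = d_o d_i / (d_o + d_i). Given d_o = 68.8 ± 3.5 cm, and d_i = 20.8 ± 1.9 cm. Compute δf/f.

0.0711

∂f/∂d_o = (d_i/(d_o+d_i))² = 0.0539;  ∂f/∂d_i = (d_o/(d_o+d_i))² = 0.590
δf = √((∂f/∂d_o · δd_o)² + (∂f/∂d_i · δd_i)²) = √(0.0356 + 1.25) = 1.14 cm
f = 16.0 cm, so δf/f = 1.14/16.0 = 0.0711.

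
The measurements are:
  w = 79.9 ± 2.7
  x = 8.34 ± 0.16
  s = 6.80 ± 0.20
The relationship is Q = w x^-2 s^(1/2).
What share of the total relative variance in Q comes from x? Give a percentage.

52.0%

(δQ/Q)² = (1·δw/w)² + (-2·δx/x)² + (½·δs/s)²
  w term: (1×0.0338)² = 0.00114
  x term: (-2×0.0192)² = 0.00147
  s term: (0.5×0.0294)² = 0.000216
Total = 0.00283. Share from x = 0.00147/0.00283 = 0.520.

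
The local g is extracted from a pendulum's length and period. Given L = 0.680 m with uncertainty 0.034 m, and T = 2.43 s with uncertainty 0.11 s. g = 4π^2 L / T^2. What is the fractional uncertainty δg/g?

0.103

Relative error in a monomial: (δg/g)² = Σ (nᵢ · δxᵢ/xᵢ)².
  (1·δL/L)² = (1×0.0500)² = 0.00250;  (-2·δT/T)² = (-2×0.0453)² = 0.00820
δg/g = √(0.0107) = 0.103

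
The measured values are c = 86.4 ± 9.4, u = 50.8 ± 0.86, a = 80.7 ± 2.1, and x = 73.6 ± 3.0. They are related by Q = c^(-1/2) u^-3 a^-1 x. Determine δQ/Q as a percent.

8.88%

Q is a product of powers, so relative uncertainties combine in quadrature:
  (−½·δc/c)² = (-0.5×0.109)² = 0.00296;  (-3·δu/u)² = (-3×0.0169)² = 0.00258;  (-1·δa/a)² = (-1×0.0260)² = 0.000677;  (1·δx/x)² = (1×0.0408)² = 0.00166
δQ/Q = √(0.00788) = 0.0888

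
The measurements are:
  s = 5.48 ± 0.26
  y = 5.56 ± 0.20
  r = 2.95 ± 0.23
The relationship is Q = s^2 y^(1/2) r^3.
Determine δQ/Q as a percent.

Relative error in a monomial: (δQ/Q)² = Σ (nᵢ · δxᵢ/xᵢ)².
  (2·δs/s)² = (2×0.0474)² = 0.00900;  (½·δy/y)² = (0.5×0.0360)² = 0.000323;  (3·δr/r)² = (3×0.0780)² = 0.0547
δQ/Q = √(0.0640) = 0.253

25.3%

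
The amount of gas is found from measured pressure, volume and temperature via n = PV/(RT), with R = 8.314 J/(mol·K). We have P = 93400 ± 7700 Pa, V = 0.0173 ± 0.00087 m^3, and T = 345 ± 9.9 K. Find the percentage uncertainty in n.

10.1%

For a monomial n ∝ P, V, T^-1, fractional errors add in quadrature:
  (1·δP/P)² = (1×0.0824)² = 0.00680;  (1·δV/V)² = (1×0.0503)² = 0.00253;  (-1·δT/T)² = (-1×0.0287)² = 0.000823
δn/n = √(0.0101) = 0.101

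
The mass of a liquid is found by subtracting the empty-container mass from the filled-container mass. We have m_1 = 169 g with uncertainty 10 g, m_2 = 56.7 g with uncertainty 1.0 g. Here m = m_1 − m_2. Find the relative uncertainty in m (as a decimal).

0.0895

Each term contributes (cᵢ δxᵢ)² to (δm)²:
  (δm_1)² = 100;  (δm_2)² = 1.00
δm = √(101) = 10.0 g
m = 112 g, so δm/m = 10.0/112 = 0.0895.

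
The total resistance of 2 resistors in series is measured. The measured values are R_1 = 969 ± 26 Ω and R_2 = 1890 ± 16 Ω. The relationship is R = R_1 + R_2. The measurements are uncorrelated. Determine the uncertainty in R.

For a sum/difference, combine absolute errors in quadrature:
  (δR_1)² = 676;  (δR_2)² = 256
δR = √(932) = 30.5 Ω

30.5 Ω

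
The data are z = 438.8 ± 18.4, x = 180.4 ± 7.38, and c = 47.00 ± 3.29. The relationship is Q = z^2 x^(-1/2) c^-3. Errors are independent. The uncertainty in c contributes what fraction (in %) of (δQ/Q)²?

(δQ/Q)² = (2·δz/z)² + (−½·δx/x)² + (-3·δc/c)²
  z term: (2×0.0419)² = 0.00703
  x term: (-0.5×0.0409)² = 0.000418
  c term: (-3×0.0700)² = 0.0441
Total = 0.0516. Share from c = 0.0441/0.0516 = 0.855.

85.5%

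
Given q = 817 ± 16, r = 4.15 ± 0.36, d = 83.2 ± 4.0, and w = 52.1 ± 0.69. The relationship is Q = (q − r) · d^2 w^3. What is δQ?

Let u = q − r = 813. δu = √(δq² + δr²) = √(256 + 0.130) = 16.0, so δu/u = 0.0197.
Q is then a monomial in u, d, w:
δQ/Q = √((δu/u)² + (2·δd/d)² + (3·δw/w)²) = √(0.000388 + 0.00925 + 0.00158) = 0.106
Q = 7.96e+11, so δQ = 0.106 × 7.96e+11 = 8.43e+10.

8.43e+10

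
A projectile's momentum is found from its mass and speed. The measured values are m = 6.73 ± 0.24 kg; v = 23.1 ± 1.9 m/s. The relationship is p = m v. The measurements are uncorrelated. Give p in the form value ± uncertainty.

155 ± 13.9 kg·m/s

Relative error in a monomial: (δp/p)² = Σ (nᵢ · δxᵢ/xᵢ)².
  (1·δm/m)² = (1×0.0357)² = 0.00127;  (1·δv/v)² = (1×0.0823)² = 0.00677
δp/p = √(0.00804) = 0.0896
p = 155 kg·m/s, so δp = 0.0896 × 155 = 13.9 kg·m/s.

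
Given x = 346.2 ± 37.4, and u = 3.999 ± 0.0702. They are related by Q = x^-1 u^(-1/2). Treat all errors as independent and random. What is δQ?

Each factor contributes (exponent × relative error)² to (δQ/Q)²:
  (-1·δx/x)² = (-1×0.108)² = 0.0117;  (−½·δu/u)² = (-0.5×0.0176)² = 7.7e-05
δQ/Q = √(0.0117) = 0.108
Q = 0.001444, so δQ = 0.108 × 0.001444 = 0.000157.

0.000157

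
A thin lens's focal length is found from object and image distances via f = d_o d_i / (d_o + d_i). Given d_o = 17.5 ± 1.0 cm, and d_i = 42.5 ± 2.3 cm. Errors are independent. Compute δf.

∂f/∂d_o = (d_i/(d_o+d_i))² = 0.502;  ∂f/∂d_i = (d_o/(d_o+d_i))² = 0.0851
δf = √((∂f/∂d_o · δd_o)² + (∂f/∂d_i · δd_i)²) = √(0.252 + 0.0383) = 0.539 cm

0.539 cm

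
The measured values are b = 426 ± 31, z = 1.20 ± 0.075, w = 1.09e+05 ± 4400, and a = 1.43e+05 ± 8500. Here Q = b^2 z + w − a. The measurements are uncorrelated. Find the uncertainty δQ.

35800

Let p = b^2·z = 2.18e+05. δp/p = √((2·δb/b)² + (1·δz/z)²) = √(0.0212 + 0.00391) = 0.158, so δp = 34500.
Q = p + w − a: δQ = √(δp² + δw² + δa²) = √(1.19e+09 + 1.94e+07 + 7.22e+07) = 35800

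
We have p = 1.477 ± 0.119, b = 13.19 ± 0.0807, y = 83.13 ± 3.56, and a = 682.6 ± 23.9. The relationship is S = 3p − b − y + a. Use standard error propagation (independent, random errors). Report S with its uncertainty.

For a sum/difference, combine absolute errors in quadrature:
  (3·δp)² = 0.127;  (δb)² = 0.00651;  (δy)² = 12.7;  (δa)² = 571
δS = √(584) = 24.2
S = 590.7.

590.7 ± 24.2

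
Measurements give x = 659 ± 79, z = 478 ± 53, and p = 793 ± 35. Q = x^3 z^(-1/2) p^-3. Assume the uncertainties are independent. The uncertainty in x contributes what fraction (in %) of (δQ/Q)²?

(δQ/Q)² = (3·δx/x)² + (−½·δz/z)² + (-3·δp/p)²
  x term: (3×0.120)² = 0.129
  z term: (-0.5×0.111)² = 0.00307
  p term: (-3×0.0441)² = 0.0175
Total = 0.150. Share from x = 0.129/0.150 = 0.863.

86.3%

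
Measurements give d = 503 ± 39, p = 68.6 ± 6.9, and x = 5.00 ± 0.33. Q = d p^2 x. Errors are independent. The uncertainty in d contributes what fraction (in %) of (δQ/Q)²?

11.8%

(δQ/Q)² = (1·δd/d)² + (2·δp/p)² + (1·δx/x)²
  d term: (1×0.0775)² = 0.00601
  p term: (2×0.101)² = 0.0405
  x term: (1×0.0660)² = 0.00436
Total = 0.0508. Share from d = 0.00601/0.0508 = 0.118.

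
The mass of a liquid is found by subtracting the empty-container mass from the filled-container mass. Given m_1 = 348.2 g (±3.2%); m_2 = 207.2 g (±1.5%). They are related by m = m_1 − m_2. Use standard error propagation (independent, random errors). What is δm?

11.6 g

Each term contributes (cᵢ δxᵢ)² to (δm)²:
  (δm_1)² = 124;  (δm_2)² = 9.66
δm = √(134) = 11.6 g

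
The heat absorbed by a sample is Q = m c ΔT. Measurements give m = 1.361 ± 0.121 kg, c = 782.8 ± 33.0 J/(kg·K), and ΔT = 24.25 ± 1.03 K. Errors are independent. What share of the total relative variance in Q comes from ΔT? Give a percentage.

15.7%

(δQ/Q)² = (1·δm/m)² + (1·δc/c)² + (1·δΔT/ΔT)²
  m term: (1×0.0889)² = 0.00790
  c term: (1×0.0422)² = 0.00178
  ΔT term: (1×0.0425)² = 0.00180
Total = 0.0115. Share from ΔT = 0.00180/0.0115 = 0.157.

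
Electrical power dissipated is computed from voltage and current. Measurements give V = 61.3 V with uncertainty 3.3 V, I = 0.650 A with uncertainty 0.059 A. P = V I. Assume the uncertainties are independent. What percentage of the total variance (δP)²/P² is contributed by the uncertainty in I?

(δP/P)² = (1·δV/V)² + (1·δI/I)²
  V term: (1×0.0538)² = 0.00290
  I term: (1×0.0908)² = 0.00824
Total = 0.0111. Share from I = 0.00824/0.0111 = 0.740.

74.0%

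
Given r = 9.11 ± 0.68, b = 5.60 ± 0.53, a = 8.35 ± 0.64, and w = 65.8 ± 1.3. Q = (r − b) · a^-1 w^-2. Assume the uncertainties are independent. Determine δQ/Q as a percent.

Let u = r − b = 3.51. δu = √(δr² + δb²) = √(0.462 + 0.281) = 0.862, so δu/u = 0.246.
Q is then a monomial in u, a, w:
δQ/Q = √((δu/u)² + (-1·δa/a)² + (-2·δw/w)²) = √(0.0603 + 0.00587 + 0.00156) = 0.260

26.0%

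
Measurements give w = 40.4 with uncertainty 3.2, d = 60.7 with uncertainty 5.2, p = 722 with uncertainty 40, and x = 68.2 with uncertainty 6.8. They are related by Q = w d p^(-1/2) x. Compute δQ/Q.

0.156

Since Q is a product/quotient, work with relative uncertainties:
  (1·δw/w)² = (1×0.0792)² = 0.00627;  (1·δd/d)² = (1×0.0857)² = 0.00734;  (−½·δp/p)² = (-0.5×0.0554)² = 0.000767;  (1·δx/x)² = (1×0.0997)² = 0.00994
δQ/Q = √(0.0243) = 0.156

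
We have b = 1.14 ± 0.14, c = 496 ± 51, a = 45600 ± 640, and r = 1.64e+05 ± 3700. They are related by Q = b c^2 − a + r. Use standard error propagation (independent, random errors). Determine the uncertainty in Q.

Let p = b·c^2 = 2.8e+05. δp/p = √((1·δb/b)² + (2·δc/c)²) = √(0.0151 + 0.0423) = 0.240, so δp = 67200.
Q = p − a + r: δQ = √(δp² + δa² + δr²) = √(4.51e+09 + 4.1e+05 + 1.37e+07) = 67300

67300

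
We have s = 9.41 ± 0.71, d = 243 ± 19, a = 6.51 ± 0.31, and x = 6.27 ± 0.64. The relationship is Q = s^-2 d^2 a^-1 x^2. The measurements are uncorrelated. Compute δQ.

Each factor contributes (exponent × relative error)² to (δQ/Q)²:
  (-2·δs/s)² = (-2×0.0755)² = 0.0228;  (2·δd/d)² = (2×0.0782)² = 0.0245;  (-1·δa/a)² = (-1×0.0476)² = 0.00227;  (2·δx/x)² = (2×0.102)² = 0.0417
δQ/Q = √(0.0912) = 0.302
Q = 4030, so δQ = 0.302 × 4030 = 1220.

1220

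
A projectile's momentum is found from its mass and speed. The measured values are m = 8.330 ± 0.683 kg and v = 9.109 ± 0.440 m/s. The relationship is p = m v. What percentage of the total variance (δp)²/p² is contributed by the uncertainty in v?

25.8%

(δp/p)² = (1·δm/m)² + (1·δv/v)²
  m term: (1×0.0820)² = 0.00672
  v term: (1×0.0483)² = 0.00233
Total = 0.00906. Share from v = 0.00233/0.00906 = 0.258.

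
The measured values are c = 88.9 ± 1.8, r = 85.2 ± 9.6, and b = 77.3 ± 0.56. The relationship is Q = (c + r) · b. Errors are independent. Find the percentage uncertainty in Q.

Let u = c + r = 174. δu = √(δc² + δr²) = √(3.24 + 92.2) = 9.77, so δu/u = 0.0561.
Q is then a monomial in u, b:
δQ/Q = √((δu/u)² + (1·δb/b)²) = √(0.00315 + 5.25e-05) = 0.0566

5.66%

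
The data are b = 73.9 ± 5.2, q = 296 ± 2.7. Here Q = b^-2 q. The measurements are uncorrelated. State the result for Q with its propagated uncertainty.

Products/powers → add relative errors in quadrature, weighted by exponent:
  (-2·δb/b)² = (-2×0.0704)² = 0.0198;  (1·δq/q)² = (1×0.00912)² = 8.32e-05
δQ/Q = √(0.0199) = 0.141
Q = 0.0542, so δQ = 0.141 × 0.0542 = 0.00764.

0.0542 ± 0.00764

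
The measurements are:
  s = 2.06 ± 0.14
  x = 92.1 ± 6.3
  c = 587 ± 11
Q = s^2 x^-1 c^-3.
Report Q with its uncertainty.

(2.28 ± 0.370) × 10^-10

Q is a product of powers, so relative uncertainties combine in quadrature:
  (2·δs/s)² = (2×0.0680)² = 0.0185;  (-1·δx/x)² = (-1×0.0684)² = 0.00468;  (-3·δc/c)² = (-3×0.0187)² = 0.00316
δQ/Q = √(0.0263) = 0.162
Q = 2.28e-10, so δQ = 0.162 × 2.28e-10 = 3.7e-11.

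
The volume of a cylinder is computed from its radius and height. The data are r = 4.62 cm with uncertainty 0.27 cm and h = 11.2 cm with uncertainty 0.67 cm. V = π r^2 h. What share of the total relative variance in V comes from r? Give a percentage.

(δV/V)² = (2·δr/r)² + (1·δh/h)²
  r term: (2×0.0584)² = 0.0137
  h term: (1×0.0598)² = 0.00358
Total = 0.0172. Share from r = 0.0137/0.0172 = 0.792.

79.2%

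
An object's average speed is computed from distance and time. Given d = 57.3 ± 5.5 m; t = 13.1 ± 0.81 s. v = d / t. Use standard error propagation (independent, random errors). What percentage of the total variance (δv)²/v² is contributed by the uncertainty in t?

29.3%

(δv/v)² = (1·δd/d)² + (-1·δt/t)²
  d term: (1×0.0960)² = 0.00921
  t term: (-1×0.0618)² = 0.00382
Total = 0.0130. Share from t = 0.00382/0.0130 = 0.293.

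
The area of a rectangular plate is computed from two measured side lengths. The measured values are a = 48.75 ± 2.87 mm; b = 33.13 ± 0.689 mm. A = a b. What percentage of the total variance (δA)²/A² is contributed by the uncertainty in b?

11.1%

(δA/A)² = (1·δa/a)² + (1·δb/b)²
  a term: (1×0.0589)² = 0.00347
  b term: (1×0.0208)² = 0.000433
Total = 0.00390. Share from b = 0.000433/0.00390 = 0.111.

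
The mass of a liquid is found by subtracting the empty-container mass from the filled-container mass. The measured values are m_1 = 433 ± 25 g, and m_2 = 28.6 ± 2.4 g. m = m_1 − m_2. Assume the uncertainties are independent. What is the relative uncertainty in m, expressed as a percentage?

6.21%

Absolute uncertainties add in quadrature for a linear combination:
  (δm_1)² = 625;  (δm_2)² = 5.76
δm = √(631) = 25.1 g
m = 404 g, so δm/m = 25.1/404 = 0.0621.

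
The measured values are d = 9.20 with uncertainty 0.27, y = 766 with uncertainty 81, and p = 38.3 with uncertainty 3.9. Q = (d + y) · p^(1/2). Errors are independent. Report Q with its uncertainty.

Let u = d + y = 775. δu = √(δd² + δy²) = √(0.0729 + 6560) = 81.0, so δu/u = 0.104.
Q is then a monomial in u, p:
δQ/Q = √((δu/u)² + (½·δp/p)²) = √(0.0109 + 0.00259) = 0.116
Q = 4800, so δQ = 0.116 × 4800 = 558.

4800 ± 558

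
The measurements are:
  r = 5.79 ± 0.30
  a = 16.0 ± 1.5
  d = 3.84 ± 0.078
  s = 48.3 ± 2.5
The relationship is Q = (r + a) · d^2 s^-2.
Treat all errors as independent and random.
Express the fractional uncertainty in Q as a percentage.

Let u = r + a = 21.8. δu = √(δr² + δa²) = √(0.0900 + 2.25) = 1.53, so δu/u = 0.0702.
Q is then a monomial in u, d, s:
δQ/Q = √((δu/u)² + (2·δd/d)² + (-2·δs/s)²) = √(0.00493 + 0.00165 + 0.0107) = 0.132

13.2%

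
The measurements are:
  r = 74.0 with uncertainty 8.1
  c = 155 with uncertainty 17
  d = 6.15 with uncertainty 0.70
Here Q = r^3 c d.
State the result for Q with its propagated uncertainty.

For a monomial Q ∝ r^3, c, d, fractional errors add in quadrature:
  (3·δr/r)² = (3×0.109)² = 0.108;  (1·δc/c)² = (1×0.110)² = 0.0120;  (1·δd/d)² = (1×0.114)² = 0.0130
δQ/Q = √(0.133) = 0.364
Q = 3.86e+08, so δQ = 0.364 × 3.86e+08 = 1.41e+08.

(3.86 ± 1.41) × 10^8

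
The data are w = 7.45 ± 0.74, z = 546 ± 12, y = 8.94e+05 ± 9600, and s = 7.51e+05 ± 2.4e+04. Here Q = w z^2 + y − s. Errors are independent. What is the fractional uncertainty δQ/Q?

Let p = w·z^2 = 2.22e+06. δp/p = √((1·δw/w)² + (2·δz/z)²) = √(0.00987 + 0.00193) = 0.109, so δp = 2.41e+05.
Q = p + y − s: δQ = √(δp² + δy² + δs²) = √(5.82e+10 + 9.22e+07 + 5.76e+08) = 2.43e+05
Q = 2.36e+06, so δQ/Q = 2.43e+05/2.36e+06 = 0.103.

0.103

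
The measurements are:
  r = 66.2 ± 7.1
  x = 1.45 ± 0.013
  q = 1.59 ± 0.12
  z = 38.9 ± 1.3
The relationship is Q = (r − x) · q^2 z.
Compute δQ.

1210

Let u = r − x = 64.8. δu = √(δr² + δx²) = √(50.4 + 0.000169) = 7.10, so δu/u = 0.110.
Q is then a monomial in u, q, z:
δQ/Q = √((δu/u)² + (2·δq/q)² + (1·δz/z)²) = √(0.0120 + 0.0228 + 0.00112) = 0.190
Q = 6370, so δQ = 0.190 × 6370 = 1210.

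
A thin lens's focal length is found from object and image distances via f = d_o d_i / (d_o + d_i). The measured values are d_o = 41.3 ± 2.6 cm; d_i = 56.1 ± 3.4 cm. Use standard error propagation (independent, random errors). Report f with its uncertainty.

23.8 ± 1.06 cm

∂f/∂d_o = (d_i/(d_o+d_i))² = 0.332;  ∂f/∂d_i = (d_o/(d_o+d_i))² = 0.180
δf = √((∂f/∂d_o · δd_o)² + (∂f/∂d_i · δd_i)²) = √(0.744 + 0.374) = 1.06 cm
f = 23.8 cm.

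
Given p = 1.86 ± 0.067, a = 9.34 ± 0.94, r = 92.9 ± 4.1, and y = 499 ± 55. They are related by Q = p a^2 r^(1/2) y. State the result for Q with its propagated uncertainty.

(7.80 ± 1.82) × 10^5

Since Q is a product/quotient, work with relative uncertainties:
  (1·δp/p)² = (1×0.0360)² = 0.00130;  (2·δa/a)² = (2×0.101)² = 0.0405;  (½·δr/r)² = (0.5×0.0441)² = 0.000487;  (1·δy/y)² = (1×0.110)² = 0.0121
δQ/Q = √(0.0544) = 0.233
Q = 7.8e+05, so δQ = 0.233 × 7.8e+05 = 1.82e+05.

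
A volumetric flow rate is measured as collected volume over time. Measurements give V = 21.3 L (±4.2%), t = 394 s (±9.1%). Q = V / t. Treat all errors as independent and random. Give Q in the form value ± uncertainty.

Since Q is a product/quotient, work with relative uncertainties:
  (1·δV/V)² = (1×0.0420)² = 0.00176;  (-1·δt/t)² = (-1×0.0910)² = 0.00828
δQ/Q = √(0.0100) = 0.100
Q = 0.0541 L/s, so δQ = 0.100 × 0.0541 = 0.00542 L/s.

0.0541 ± 0.00542 L/s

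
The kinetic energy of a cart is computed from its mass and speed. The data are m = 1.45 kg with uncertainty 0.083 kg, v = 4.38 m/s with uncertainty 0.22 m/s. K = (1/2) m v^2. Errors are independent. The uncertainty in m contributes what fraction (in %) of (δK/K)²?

24.5%

(δK/K)² = (1·δm/m)² + (2·δv/v)²
  m term: (1×0.0572)² = 0.00328
  v term: (2×0.0502)² = 0.0101
Total = 0.0134. Share from m = 0.00328/0.0134 = 0.245.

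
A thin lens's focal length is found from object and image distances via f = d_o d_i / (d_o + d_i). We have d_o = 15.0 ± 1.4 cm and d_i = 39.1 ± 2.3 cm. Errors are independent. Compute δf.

0.752 cm

∂f/∂d_o = (d_i/(d_o+d_i))² = 0.522;  ∂f/∂d_i = (d_o/(d_o+d_i))² = 0.0769
δf = √((∂f/∂d_o · δd_o)² + (∂f/∂d_i · δd_i)²) = √(0.535 + 0.0313) = 0.752 cm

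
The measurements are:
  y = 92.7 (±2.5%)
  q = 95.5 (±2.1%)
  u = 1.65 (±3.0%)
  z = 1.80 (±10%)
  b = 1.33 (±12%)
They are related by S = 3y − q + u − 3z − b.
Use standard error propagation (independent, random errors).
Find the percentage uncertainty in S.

4.09%

Each term contributes (cᵢ δxᵢ)² to (δS)²:
  (3·δy)² = 48.3;  (δq)² = 4.02;  (δu)² = 0.00245;  (3·δz)² = 0.292;  (δb)² = 0.0255
δS = √(52.7) = 7.26
S = 178, so δS/S = 7.26/178 = 0.0409.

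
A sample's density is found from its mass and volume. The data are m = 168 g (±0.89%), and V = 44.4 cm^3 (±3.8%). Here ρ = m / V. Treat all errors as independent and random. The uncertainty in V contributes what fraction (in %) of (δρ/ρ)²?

94.8%

(δρ/ρ)² = (1·δm/m)² + (-1·δV/V)²
  m term: (1×0.00890)² = 7.92e-05
  V term: (-1×0.0380)² = 0.00144
Total = 0.00152. Share from V = 0.00144/0.00152 = 0.948.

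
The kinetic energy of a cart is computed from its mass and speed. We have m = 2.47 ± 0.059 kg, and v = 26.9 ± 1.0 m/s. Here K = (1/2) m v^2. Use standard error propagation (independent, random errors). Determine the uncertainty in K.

69.8 J

Products/powers → add relative errors in quadrature, weighted by exponent:
  (1·δm/m)² = (1×0.0239)² = 0.000571;  (2·δv/v)² = (2×0.0372)² = 0.00553
δK/K = √(0.00610) = 0.0781
K = 894 J, so δK = 0.0781 × 894 = 69.8 J.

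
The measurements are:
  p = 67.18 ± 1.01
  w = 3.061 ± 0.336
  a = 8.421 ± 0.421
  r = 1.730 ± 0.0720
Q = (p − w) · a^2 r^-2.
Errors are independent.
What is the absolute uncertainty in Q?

199

Let u = p − w = 64.12. δu = √(δp² + δw²) = √(1.02 + 0.113) = 1.06, so δu/u = 0.0166.
Q is then a monomial in u, a, r:
δQ/Q = √((δu/u)² + (2·δa/a)² + (-2·δr/r)²) = √(0.000276 + 0.01000 + 0.00693) = 0.131
Q = 1519, so δQ = 0.131 × 1519 = 199.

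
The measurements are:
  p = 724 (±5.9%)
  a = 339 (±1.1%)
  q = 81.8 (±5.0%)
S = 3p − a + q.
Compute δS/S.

Each term contributes (cᵢ δxᵢ)² to (δS)²:
  (3·δp)² = 16400;  (δa)² = 13.9;  (δq)² = 16.7
δS = √(16500) = 128
S = 1910, so δS/S = 128/1910 = 0.0670.

0.0670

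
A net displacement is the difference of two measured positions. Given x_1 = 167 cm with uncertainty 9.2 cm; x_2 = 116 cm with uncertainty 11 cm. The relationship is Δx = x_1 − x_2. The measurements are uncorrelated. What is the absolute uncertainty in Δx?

14.3 cm

Δx is a linear combination, so absolute uncertainties add in quadrature:
  (δx_1)² = 84.6;  (δx_2)² = 121
δΔx = √(206) = 14.3 cm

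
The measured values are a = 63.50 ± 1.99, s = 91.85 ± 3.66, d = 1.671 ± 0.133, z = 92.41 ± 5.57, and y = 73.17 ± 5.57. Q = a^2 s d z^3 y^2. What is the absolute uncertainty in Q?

Q is a product of powers, so relative uncertainties combine in quadrature:
  (2·δa/a)² = (2×0.0313)² = 0.00393;  (1·δs/s)² = (1×0.0398)² = 0.00159;  (1·δd/d)² = (1×0.0796)² = 0.00634;  (3·δz/z)² = (3×0.0603)² = 0.0327;  (2·δy/y)² = (2×0.0761)² = 0.0232
δQ/Q = √(0.0677) = 0.260
Q = 2.615e+15, so δQ = 0.260 × 2.615e+15 = 6.8e+14.

6.8e+14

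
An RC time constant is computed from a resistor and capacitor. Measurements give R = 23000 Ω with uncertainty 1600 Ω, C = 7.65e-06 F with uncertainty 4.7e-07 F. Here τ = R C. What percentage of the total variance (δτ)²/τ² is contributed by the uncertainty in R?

(δτ/τ)² = (1·δR/R)² + (1·δC/C)²
  R term: (1×0.0696)² = 0.00484
  C term: (1×0.0614)² = 0.00377
Total = 0.00861. Share from R = 0.00484/0.00861 = 0.562.

56.2%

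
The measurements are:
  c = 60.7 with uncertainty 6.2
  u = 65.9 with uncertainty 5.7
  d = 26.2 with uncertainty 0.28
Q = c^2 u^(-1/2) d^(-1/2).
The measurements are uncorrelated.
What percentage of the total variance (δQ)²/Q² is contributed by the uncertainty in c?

(δQ/Q)² = (2·δc/c)² + (−½·δu/u)² + (−½·δd/d)²
  c term: (2×0.102)² = 0.0417
  u term: (-0.5×0.0865)² = 0.00187
  d term: (-0.5×0.0107)² = 2.86e-05
Total = 0.0436. Share from c = 0.0417/0.0436 = 0.956.

95.6%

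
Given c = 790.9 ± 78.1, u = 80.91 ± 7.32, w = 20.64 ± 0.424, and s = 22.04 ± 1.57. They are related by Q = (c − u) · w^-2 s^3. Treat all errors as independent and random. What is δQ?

4350

Let h = c − u = 710.0. δh = √(δc² + δu²) = √(6100 + 53.6) = 78.4, so δh/h = 0.110.
Q is then a monomial in h, w, s:
δQ/Q = √((δh/h)² + (-2·δw/w)² + (3·δs/s)²) = √(0.0122 + 0.00169 + 0.0457) = 0.244
Q = 17840, so δQ = 0.244 × 17840 = 4350.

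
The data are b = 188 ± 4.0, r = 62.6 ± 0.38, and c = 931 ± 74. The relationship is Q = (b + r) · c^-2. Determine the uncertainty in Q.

4.62e-05

Let u = b + r = 251. δu = √(δb² + δr²) = √(16.0 + 0.144) = 4.02, so δu/u = 0.0160.
Q is then a monomial in u, c:
δQ/Q = √((δu/u)² + (-2·δc/c)²) = √(0.000257 + 0.0253) = 0.160
Q = 0.000289, so δQ = 0.160 × 0.000289 = 4.62e-05.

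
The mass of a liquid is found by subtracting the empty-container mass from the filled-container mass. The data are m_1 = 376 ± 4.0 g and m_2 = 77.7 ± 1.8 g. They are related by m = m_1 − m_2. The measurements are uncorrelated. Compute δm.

4.39 g

For a sum/difference, combine absolute errors in quadrature:
  (δm_1)² = 16.0;  (δm_2)² = 3.24
δm = √(19.2) = 4.39 g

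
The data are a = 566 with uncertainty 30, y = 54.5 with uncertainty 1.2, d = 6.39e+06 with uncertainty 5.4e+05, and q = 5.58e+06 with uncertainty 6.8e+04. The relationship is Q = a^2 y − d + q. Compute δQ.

1.97e+06

Let p = a^2·y = 1.75e+07. δp/p = √((2·δa/a)² + (1·δy/y)²) = √(0.0112 + 0.000485) = 0.108, so δp = 1.89e+06.
Q = p − d + q: δQ = √(δp² + δd² + δq²) = √(3.57e+12 + 2.92e+11 + 4.62e+09) = 1.97e+06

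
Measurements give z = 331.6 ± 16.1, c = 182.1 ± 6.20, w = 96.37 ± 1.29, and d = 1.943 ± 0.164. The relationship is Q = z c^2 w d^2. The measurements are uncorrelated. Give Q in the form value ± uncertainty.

(4.001 ± 0.756) × 10^9

For a monomial Q ∝ z, c^2, w, d^2, fractional errors add in quadrature:
  (1·δz/z)² = (1×0.0486)² = 0.00236;  (2·δc/c)² = (2×0.0340)² = 0.00464;  (1·δw/w)² = (1×0.0134)² = 0.000179;  (2·δd/d)² = (2×0.0844)² = 0.0285
δQ/Q = √(0.0357) = 0.189
Q = 4.001e+09, so δQ = 0.189 × 4.001e+09 = 7.56e+08.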